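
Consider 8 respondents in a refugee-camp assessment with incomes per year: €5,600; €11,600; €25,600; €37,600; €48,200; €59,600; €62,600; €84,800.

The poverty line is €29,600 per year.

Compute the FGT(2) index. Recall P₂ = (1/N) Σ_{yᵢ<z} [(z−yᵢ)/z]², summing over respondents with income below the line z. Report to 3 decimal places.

0.131

Below z: €5,600, €11,600, €25,600 (q = 3 of N = 8).
Relative gaps: (29600−5600)/29600 = 0.8108; (29600−11600)/29600 = 0.6081; (29600−25600)/29600 = 0.1351.
Squared: 0.6574; 0.3698; 0.0183.
Sum = 1.045471; P₂ = 1.045471 / 8 = 0.131.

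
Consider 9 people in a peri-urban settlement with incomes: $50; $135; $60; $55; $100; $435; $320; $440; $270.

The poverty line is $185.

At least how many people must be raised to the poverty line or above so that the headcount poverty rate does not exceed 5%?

5 of the 9 people are poor, so H = 5/9 = 0.556.
A headcount ratio of at most 5% allows at most ⌊0.05 × 9⌋ = 0 poor people.
So at least 5 − 0 = 5 must be lifted.

5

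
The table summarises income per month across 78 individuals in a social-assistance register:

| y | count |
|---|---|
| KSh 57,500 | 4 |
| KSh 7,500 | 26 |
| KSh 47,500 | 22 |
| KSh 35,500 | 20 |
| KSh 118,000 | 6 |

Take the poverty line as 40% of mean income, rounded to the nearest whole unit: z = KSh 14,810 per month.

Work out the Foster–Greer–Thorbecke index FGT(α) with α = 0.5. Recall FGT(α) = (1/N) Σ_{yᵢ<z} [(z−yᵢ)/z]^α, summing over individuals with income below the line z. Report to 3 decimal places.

Poor units: 26×KSh 7,500 (q = 26 of N = 78).
Gap ratios (z−y)/z: (14810−7500)/14810 = 0.4936 (×26).
Raised to α = 0.5: 0.70256 (×26).
Sum = 18.266465; FGT(0.5) = 18.266465 / 78 = 0.234.

0.234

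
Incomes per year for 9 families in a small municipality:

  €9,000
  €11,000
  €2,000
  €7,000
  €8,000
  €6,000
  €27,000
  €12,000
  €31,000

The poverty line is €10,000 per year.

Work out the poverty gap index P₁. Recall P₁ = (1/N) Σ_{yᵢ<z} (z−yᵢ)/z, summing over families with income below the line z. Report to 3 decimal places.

0.200

Incomes under z: €2,000, €6,000, €7,000, €8,000, €9,000 (q = 5 of N = 9).
Normalized shortfalls: (10000−2000)/10000 = 0.8000; (10000−6000)/10000 = 0.4000; (10000−7000)/10000 = 0.3000; (10000−8000)/10000 = 0.2000; (10000−9000)/10000 = 0.1000.
Sum of shortfalls = 1.800000; P₁ averages over all N: 1.800000 / 9 = 0.200.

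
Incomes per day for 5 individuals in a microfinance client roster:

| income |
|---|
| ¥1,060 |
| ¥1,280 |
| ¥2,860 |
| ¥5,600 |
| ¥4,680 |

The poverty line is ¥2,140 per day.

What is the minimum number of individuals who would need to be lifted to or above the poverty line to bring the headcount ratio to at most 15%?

2

2 of the 5 individuals are poor, so H = 2/5 = 0.400.
A headcount ratio of at most 15% allows at most ⌊0.15 × 5⌋ = 0 poor individuals.
So at least 2 − 0 = 2 must be lifted.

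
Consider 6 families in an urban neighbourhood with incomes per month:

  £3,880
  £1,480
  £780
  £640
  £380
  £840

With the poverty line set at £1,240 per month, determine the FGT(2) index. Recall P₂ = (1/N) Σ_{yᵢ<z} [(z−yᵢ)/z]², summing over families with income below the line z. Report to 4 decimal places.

Below z: £380, £640, £780, £840 (q = 4 of N = 6).
Gap ratios (z−y)/z: (1240−380)/1240 = 0.6935; (1240−640)/1240 = 0.4839; (1240−780)/1240 = 0.3710; (1240−840)/1240 = 0.3226.
Squared: 0.4810; 0.2341; 0.1376; 0.1041.
Sum = 0.956816; P₂ = 0.956816 / 6 = 0.1595.

0.1595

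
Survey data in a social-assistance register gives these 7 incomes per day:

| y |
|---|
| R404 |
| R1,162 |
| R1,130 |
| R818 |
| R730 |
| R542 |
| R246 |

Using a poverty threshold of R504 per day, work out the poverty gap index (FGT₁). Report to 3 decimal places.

0.101

Below the line: R246, R404 (q = 2 of N = 7).
Normalized shortfalls: (504−246)/504 = 0.5119; (504−404)/504 = 0.1984.
Sum of shortfalls = 0.710317; P₁ averages over all N: 0.710317 / 7 = 0.101.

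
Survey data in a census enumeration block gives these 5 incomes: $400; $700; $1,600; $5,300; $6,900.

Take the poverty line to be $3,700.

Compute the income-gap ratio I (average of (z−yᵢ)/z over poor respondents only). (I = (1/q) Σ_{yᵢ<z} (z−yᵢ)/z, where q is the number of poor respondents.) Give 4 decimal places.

Incomes under z: $400, $700, $1,600 (q = 3 of N = 5).
Shortfall ratios (z−y)/z: 0.8919, 0.8108, 0.5676; sum = 2.270270.
I averages over the q = 3 poor units only: 2.270270 / 3 = 0.7568.

0.7568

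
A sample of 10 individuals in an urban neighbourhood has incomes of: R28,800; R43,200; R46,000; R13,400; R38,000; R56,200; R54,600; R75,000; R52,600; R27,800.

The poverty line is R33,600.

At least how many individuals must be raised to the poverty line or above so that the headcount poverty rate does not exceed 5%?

3

Currently q = 3 of N = 10 are below the line (H = 0.300).
A headcount ratio of at most 5% allows at most ⌊0.05 × 10⌋ = 0 poor individuals.
So at least 3 − 0 = 3 must be lifted.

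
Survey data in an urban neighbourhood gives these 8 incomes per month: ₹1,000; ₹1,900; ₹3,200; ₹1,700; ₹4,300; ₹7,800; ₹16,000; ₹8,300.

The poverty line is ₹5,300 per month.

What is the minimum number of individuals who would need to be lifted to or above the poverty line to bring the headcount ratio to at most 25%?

3

5 of the 8 individuals are poor, so H = 5/8 = 0.625.
A headcount ratio of at most 25% allows at most ⌊0.25 × 8⌋ = 2 poor individuals.
So at least 5 − 2 = 3 must be lifted.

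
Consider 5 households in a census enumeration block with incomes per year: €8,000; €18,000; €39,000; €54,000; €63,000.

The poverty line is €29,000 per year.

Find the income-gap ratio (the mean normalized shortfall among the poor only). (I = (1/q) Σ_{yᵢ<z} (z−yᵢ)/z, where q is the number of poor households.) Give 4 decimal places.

0.5517

Incomes under z: €8,000, €18,000 (q = 2 of N = 5).
Relative gaps: 0.7241, 0.3793; sum = 1.103448.
I averages over the q = 2 poor units only: 1.103448 / 2 = 0.5517.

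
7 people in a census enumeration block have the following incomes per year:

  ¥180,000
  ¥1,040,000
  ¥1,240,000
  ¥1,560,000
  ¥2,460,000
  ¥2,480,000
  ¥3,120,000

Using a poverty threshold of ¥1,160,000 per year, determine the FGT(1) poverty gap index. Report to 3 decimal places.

Incomes under z: ¥180,000, ¥1,040,000 (q = 2 of N = 7).
Relative gaps: (1160000−180000)/1160000 = 0.8448; (1160000−1040000)/1160000 = 0.1034.
Sum of shortfalls = 0.948276; P₁ averages over all N: 0.948276 / 7 = 0.135.

0.135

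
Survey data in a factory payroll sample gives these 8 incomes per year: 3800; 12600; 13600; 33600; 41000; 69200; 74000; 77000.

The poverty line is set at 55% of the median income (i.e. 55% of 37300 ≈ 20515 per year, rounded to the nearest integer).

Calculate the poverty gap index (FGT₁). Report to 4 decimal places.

0.1922

Below the line: 3800, 12600, 13600 (q = 3 of N = 8).
Shortfall ratios: (20515−3800)/20515 = 0.8148; (20515−12600)/20515 = 0.3858; (20515−13600)/20515 = 0.3371.
Sum of shortfalls = 1.537655; P₁ averages over all N: 1.537655 / 8 = 0.1922.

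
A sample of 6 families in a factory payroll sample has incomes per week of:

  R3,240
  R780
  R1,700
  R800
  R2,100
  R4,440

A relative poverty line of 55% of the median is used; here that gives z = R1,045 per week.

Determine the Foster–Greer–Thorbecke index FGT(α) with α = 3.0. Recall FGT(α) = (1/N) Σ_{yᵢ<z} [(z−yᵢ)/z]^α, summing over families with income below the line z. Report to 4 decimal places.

0.0049

Below z: R780, R800 (q = 2 of N = 6).
Shortfall ratios: (1045−780)/1045 = 0.2536; (1045−800)/1045 = 0.2344.
Raised to α = 3.0: 0.01631; 0.01289.
Sum = 0.029194; FGT(3.0) = 0.029194 / 6 = 0.0049.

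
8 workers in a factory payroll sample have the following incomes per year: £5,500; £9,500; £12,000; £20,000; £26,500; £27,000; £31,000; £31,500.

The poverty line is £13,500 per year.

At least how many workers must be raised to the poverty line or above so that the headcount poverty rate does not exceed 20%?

2

3 of the 8 workers are poor, so H = 3/8 = 0.375.
A headcount ratio of at most 20% allows at most ⌊0.20 × 8⌋ = 1 poor workers.
So at least 3 − 1 = 2 must be lifted.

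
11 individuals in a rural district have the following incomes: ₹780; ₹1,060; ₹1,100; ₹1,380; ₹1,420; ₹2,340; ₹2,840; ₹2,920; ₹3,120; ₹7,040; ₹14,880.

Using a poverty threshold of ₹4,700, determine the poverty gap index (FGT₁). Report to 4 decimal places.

Incomes under z: ₹780, ₹1,060, ₹1,100, ₹1,380, ₹1,420, ₹2,340, ₹2,840, ₹2,920, ₹3,120 (q = 9 of N = 11).
Shortfall ratios: (4700−780)/4700 = 0.8340; (4700−1060)/4700 = 0.7745; (4700−1100)/4700 = 0.7660; (4700−1380)/4700 = 0.7064; (4700−1420)/4700 = 0.6979; (4700−2340)/4700 = 0.5021; (4700−2840)/4700 = 0.3957; (4700−2920)/4700 = 0.3787; (4700−3120)/4700 = 0.3362.
Sum of shortfalls = 5.391489; P₁ averages over all N: 5.391489 / 11 = 0.4901.

0.4901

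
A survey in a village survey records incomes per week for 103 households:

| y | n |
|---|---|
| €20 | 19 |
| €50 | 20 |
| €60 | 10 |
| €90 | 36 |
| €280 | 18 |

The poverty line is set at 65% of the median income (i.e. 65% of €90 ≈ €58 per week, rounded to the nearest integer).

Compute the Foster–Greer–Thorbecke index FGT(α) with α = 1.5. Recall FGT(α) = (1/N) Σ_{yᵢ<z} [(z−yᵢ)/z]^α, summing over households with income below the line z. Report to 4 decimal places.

Below z: 19×€20, 20×€50 (q = 39 of N = 103).
Normalized shortfalls: (58−20)/58 = 0.6552 (×19); (58−50)/58 = 0.1379 (×20).
Raised to α = 1.5: 0.53031 (×19); 0.05123 (×20).
Sum = 11.100499; FGT(1.5) = 11.100499 / 103 = 0.1078.

0.1078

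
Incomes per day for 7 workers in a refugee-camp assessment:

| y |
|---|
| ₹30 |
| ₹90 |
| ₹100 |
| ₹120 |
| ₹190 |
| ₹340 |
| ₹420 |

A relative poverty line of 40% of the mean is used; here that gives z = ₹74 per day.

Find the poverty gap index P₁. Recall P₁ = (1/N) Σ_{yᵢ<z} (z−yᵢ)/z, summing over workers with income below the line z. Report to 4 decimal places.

Incomes under z: ₹30 (q = 1 of N = 7).
Shortfall ratios: (74−30)/74 = 0.5946.
Σ = 0.594595. Dividing by the full population N = 7 gives P₁ = 0.0849.

0.0849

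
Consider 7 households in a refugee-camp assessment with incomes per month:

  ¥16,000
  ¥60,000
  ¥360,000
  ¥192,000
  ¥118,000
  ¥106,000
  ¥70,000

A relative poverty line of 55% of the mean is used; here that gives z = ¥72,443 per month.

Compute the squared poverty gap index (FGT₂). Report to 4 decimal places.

Below the line: ¥16,000, ¥60,000, ¥70,000 (q = 3 of N = 7).
Relative gaps: (72443−16000)/72443 = 0.7791; (72443−60000)/72443 = 0.1718; (72443−70000)/72443 = 0.0337.
Squared: 0.6071; 0.0295; 0.0011.
Sum = 0.637694; P₂ = 0.637694 / 7 = 0.0911.

0.0911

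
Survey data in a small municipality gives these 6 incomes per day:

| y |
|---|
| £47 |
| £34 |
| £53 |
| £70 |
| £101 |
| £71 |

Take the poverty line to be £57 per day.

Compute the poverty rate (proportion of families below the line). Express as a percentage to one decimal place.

50.0%

3 of the 6 families have income below £57.
H = 3/6 = 50.0%.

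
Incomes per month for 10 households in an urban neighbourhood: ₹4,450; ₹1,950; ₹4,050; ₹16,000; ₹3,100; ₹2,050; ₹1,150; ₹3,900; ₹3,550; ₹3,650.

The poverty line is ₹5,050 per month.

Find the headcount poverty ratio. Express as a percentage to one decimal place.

9 of the 10 households have income below ₹5,050.
H = 9/10 = 90.0%.

90.0%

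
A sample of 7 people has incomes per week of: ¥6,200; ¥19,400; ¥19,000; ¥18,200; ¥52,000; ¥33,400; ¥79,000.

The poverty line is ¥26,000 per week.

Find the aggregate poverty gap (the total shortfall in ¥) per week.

Poor units: ¥6,200, ¥18,200, ¥19,000, ¥19,400 (q = 4 of N = 7).
Individual gaps: 26000−6200 = 19800; 26000−18200 = 7800; 26000−19000 = 7000; 26000−19400 = 6600.
Aggregate gap = ¥41,200.

¥41,200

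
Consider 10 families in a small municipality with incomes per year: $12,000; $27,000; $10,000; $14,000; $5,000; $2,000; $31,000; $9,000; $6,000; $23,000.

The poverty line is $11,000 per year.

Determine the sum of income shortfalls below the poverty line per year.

$23,000

Incomes under z: $2,000, $5,000, $6,000, $9,000, $10,000 (q = 5 of N = 10).
Individual gaps: 11000−2000 = 9000; 11000−5000 = 6000; 11000−6000 = 5000; 11000−9000 = 2000; 11000−10000 = 1000.
Aggregate gap = $23,000.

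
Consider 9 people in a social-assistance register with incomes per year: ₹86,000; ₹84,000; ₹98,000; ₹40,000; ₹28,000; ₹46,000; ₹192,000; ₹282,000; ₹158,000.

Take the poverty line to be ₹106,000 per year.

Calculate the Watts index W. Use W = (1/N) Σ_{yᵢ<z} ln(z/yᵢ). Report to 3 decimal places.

Below the line: ₹28,000, ₹40,000, ₹46,000, ₹84,000, ₹86,000, ₹98,000 (q = 6 of N = 9).
ln(z/y) terms: ln(106000/28000) = 1.3312; ln(106000/40000) = 0.9746; ln(106000/46000) = 0.8348; ln(106000/84000) = 0.2326; ln(106000/86000) = 0.2091; ln(106000/98000) = 0.0785.
W = 3.660778 / 9 = 0.407.

0.407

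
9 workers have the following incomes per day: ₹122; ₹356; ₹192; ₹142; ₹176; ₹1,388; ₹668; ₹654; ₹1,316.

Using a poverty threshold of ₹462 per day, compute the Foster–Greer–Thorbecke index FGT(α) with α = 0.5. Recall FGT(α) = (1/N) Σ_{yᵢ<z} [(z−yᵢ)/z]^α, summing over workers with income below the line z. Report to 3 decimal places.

0.413

Below z: ₹122, ₹142, ₹176, ₹192, ₹356 (q = 5 of N = 9).
Shortfall ratios: (462−122)/462 = 0.7359; (462−142)/462 = 0.6926; (462−176)/462 = 0.6190; (462−192)/462 = 0.5844; (462−356)/462 = 0.2294.
Raised to α = 0.5: 0.85786; 0.83225; 0.78680; 0.76447; 0.47900.
Sum = 3.720377; FGT(0.5) = 3.720377 / 9 = 0.413.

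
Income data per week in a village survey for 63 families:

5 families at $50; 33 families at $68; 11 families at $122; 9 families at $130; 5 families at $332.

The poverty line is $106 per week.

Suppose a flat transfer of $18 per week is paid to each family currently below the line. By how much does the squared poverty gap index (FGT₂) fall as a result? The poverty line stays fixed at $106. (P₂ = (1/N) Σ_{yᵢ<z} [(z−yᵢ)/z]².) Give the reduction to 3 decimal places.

Before: below the line — 5×$50, 33×$68; squared poverty gap index (FGT₂) = 0.08947.
After the $18 transfer: below the line — 5×$68, 33×$86; squared poverty gap index (FGT₂) = 0.02885.
Reduction = 0.08947 − 0.02885 = 0.061.

0.061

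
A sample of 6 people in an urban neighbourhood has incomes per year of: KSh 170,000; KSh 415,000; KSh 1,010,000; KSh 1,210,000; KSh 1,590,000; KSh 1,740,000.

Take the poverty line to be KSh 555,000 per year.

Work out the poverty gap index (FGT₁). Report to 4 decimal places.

0.1577

Incomes under z: KSh 170,000, KSh 415,000 (q = 2 of N = 6).
Relative gaps: (555000−170000)/555000 = 0.6937; (555000−415000)/555000 = 0.2523.
Sum of shortfalls = 0.945946; P₁ averages over all N: 0.945946 / 6 = 0.1577.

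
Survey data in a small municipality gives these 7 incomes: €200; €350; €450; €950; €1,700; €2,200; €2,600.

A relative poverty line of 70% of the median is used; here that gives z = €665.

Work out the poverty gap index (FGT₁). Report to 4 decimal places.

Below the line: €200, €350, €450 (q = 3 of N = 7).
Relative gaps: (665−200)/665 = 0.6992; (665−350)/665 = 0.4737; (665−450)/665 = 0.3233.
Σ = 1.496241. Dividing by the full population N = 7 gives P₁ = 0.2137.

0.2137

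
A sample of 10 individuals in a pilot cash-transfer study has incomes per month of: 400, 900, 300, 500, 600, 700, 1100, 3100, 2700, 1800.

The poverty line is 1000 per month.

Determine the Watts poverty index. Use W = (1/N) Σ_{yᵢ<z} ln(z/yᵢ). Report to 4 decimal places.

Incomes under z: 300, 400, 500, 600, 700, 900 (q = 6 of N = 10).
Log shortfalls: ln(1000/300) = 1.2040; ln(1000/400) = 0.9163; ln(1000/500) = 0.6931; ln(1000/600) = 0.5108; ln(1000/700) = 0.3567; ln(1000/900) = 0.1054.
W = 3.786272 / 10 = 0.3786.

0.3786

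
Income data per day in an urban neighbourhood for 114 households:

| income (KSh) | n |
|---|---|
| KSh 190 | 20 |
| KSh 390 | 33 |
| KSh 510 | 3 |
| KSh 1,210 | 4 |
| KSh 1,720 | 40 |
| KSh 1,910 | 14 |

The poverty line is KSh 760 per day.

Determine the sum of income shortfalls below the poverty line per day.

Below z: 20×KSh 190, 33×KSh 390, 3×KSh 510 (q = 56 of N = 114).
Individual gaps: 20×(760−190) = 11400; 33×(760−390) = 12210; 3×(760−510) = 750.
Aggregate gap = KSh 24,360.

KSh 24,360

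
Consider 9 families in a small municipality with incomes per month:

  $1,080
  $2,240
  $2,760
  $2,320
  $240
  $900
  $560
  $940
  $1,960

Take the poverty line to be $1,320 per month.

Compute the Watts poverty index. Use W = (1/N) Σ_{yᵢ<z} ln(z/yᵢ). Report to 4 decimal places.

Incomes under z: $240, $560, $900, $940, $1,080 (q = 5 of N = 9).
Log gaps: ln(1320/240) = 1.7047; ln(1320/560) = 0.8575; ln(1320/900) = 0.3830; ln(1320/940) = 0.3395; ln(1320/1080) = 0.2007.
W = 3.485368 / 9 = 0.3873.

0.3873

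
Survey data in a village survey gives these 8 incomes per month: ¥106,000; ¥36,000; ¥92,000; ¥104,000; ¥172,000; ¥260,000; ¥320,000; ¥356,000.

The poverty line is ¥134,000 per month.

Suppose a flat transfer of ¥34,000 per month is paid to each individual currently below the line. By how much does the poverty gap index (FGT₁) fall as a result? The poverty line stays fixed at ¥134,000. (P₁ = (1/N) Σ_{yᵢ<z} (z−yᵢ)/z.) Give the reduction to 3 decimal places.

0.118

Before: below the line — ¥36,000, ¥92,000, ¥104,000, ¥106,000; poverty gap index (FGT₁) = 0.18470.
After the ¥34,000 transfer: below the line — ¥70,000, ¥126,000; poverty gap index (FGT₁) = 0.06716.
Reduction = 0.18470 − 0.06716 = 0.118.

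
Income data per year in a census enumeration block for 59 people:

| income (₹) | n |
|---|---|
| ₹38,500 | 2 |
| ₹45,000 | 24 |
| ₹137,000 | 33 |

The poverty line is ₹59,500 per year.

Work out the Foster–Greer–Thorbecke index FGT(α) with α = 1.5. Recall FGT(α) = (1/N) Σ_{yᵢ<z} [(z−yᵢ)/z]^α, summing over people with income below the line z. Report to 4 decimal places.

Below the line: 2×₹38,500, 24×₹45,000 (q = 26 of N = 59).
Relative gaps: (59500−38500)/59500 = 0.3529 (×2); (59500−45000)/59500 = 0.2437 (×24).
Raised to α = 1.5: 0.20968 (×2); 0.12030 (×24).
Sum = 3.306629; FGT(1.5) = 3.306629 / 59 = 0.0560.

0.0560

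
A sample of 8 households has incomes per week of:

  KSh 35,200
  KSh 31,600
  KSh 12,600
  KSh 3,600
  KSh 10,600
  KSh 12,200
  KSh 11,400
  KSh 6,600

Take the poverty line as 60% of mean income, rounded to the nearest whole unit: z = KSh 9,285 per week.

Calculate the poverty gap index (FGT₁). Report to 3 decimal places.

Poor units: KSh 3,600, KSh 6,600 (q = 2 of N = 8).
Normalized shortfalls: (9285−3600)/9285 = 0.6123; (9285−6600)/9285 = 0.2892.
Sum of shortfalls = 0.901454; P₁ averages over all N: 0.901454 / 8 = 0.113.

0.113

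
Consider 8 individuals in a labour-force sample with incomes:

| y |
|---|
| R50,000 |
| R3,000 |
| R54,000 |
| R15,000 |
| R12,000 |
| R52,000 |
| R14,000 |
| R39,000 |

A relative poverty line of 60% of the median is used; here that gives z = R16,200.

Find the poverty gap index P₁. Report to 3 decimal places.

0.160

Below z: R3,000, R12,000, R14,000, R15,000 (q = 4 of N = 8).
Normalized shortfalls: (16200−3000)/16200 = 0.8148; (16200−12000)/16200 = 0.2593; (16200−14000)/16200 = 0.1358; (16200−15000)/16200 = 0.0741.
Sum of shortfalls = 1.283951; P₁ averages over all N: 1.283951 / 8 = 0.160.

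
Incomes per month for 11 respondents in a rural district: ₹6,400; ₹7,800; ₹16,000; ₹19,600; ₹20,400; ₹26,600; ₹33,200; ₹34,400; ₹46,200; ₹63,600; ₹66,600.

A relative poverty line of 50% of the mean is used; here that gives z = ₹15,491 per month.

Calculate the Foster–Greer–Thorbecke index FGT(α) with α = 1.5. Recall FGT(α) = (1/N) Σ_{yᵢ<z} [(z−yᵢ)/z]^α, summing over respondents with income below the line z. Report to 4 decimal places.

Below the line: ₹6,400, ₹7,800 (q = 2 of N = 11).
Relative gaps: (15491−6400)/15491 = 0.5869; (15491−7800)/15491 = 0.4965.
Raised to α = 1.5: 0.44957; 0.34983.
Sum = 0.799399; FGT(1.5) = 0.799399 / 11 = 0.0727.

0.0727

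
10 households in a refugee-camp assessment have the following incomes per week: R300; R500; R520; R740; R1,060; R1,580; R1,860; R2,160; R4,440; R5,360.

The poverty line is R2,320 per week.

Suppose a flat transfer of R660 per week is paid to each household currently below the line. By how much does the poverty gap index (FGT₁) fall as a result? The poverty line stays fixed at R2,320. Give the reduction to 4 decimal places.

0.1974

Before: below the line — R300, R500, R520, R740, R1,060, R1,580, R1,860, R2,160; poverty gap index (FGT₁) = 0.424138.
After the R660 transfer: below the line — R960, R1,160, R1,180, R1,400, R1,720, R2,240; poverty gap index (FGT₁) = 0.226724.
Reduction = 0.424138 − 0.226724 = 0.1974.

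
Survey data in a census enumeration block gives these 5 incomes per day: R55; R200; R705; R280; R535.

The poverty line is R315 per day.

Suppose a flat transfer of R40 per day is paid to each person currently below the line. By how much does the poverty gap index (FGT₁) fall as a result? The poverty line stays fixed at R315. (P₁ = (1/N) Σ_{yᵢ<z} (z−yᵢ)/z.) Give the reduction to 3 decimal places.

Before: below the line — R55, R200, R280; poverty gap index (FGT₁) = 0.26032.
After the R40 transfer: below the line — R95, R240; poverty gap index (FGT₁) = 0.18730.
Reduction = 0.26032 − 0.18730 = 0.073.

0.073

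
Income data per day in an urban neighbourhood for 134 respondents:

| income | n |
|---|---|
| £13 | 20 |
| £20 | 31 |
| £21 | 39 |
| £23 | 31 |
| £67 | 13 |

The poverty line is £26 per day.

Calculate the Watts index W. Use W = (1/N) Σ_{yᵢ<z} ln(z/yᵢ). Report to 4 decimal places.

Below the line: 20×£13, 31×£20, 39×£21, 31×£23 (q = 121 of N = 134).
ln(z/y) terms: ln(26/13) = 0.6931 (×20); ln(26/20) = 0.2624 (×31); ln(26/21) = 0.2136 (×39); ln(26/23) = 0.1226 (×31).
W = 34.126298 / 134 = 0.2547.

0.2547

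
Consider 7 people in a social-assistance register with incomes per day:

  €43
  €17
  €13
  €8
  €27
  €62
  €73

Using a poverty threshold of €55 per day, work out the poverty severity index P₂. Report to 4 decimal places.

Poor units: €8, €13, €17, €27, €43 (q = 5 of N = 7).
Normalized shortfalls: (55−8)/55 = 0.8545; (55−13)/55 = 0.7636; (55−17)/55 = 0.6909; (55−27)/55 = 0.5091; (55−43)/55 = 0.2182.
Squared: 0.7302; 0.5831; 0.4774; 0.2592; 0.0476.
Sum = 2.097521; P₂ = 2.097521 / 7 = 0.2996.

0.2996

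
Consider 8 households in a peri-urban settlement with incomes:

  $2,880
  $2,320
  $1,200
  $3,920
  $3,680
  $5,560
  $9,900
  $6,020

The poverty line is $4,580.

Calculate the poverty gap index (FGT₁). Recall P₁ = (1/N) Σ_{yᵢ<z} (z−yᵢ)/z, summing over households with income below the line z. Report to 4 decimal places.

Below z: $1,200, $2,320, $2,880, $3,680, $3,920 (q = 5 of N = 8).
Normalized shortfalls: (4580−1200)/4580 = 0.7380; (4580−2320)/4580 = 0.4934; (4580−2880)/4580 = 0.3712; (4580−3680)/4580 = 0.1965; (4580−3920)/4580 = 0.1441.
Sum of shortfalls = 1.943231; P₁ averages over all N: 1.943231 / 8 = 0.2429.

0.2429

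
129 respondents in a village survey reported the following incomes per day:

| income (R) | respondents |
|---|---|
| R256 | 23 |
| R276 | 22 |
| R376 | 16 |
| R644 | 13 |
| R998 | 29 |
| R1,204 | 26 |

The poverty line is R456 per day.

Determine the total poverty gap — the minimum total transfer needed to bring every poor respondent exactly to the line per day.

Below the line: 23×R256, 22×R276, 16×R376 (q = 61 of N = 129).
Individual gaps: 23×(456−256) = 4600; 22×(456−276) = 3960; 16×(456−376) = 1280.
Aggregate gap = R9,840.

R9,840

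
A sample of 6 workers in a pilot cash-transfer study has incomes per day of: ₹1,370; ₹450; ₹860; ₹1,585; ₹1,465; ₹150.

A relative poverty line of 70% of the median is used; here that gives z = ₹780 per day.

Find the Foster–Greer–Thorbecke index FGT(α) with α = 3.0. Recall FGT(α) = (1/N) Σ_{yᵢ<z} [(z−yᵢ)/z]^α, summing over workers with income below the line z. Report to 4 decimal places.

Below z: ₹150, ₹450 (q = 2 of N = 6).
Normalized shortfalls: (780−150)/780 = 0.8077; (780−450)/780 = 0.4231.
Raised to α = 3.0: 0.52691; 0.07573.
Sum = 0.602640; FGT(3.0) = 0.602640 / 6 = 0.1004.

0.1004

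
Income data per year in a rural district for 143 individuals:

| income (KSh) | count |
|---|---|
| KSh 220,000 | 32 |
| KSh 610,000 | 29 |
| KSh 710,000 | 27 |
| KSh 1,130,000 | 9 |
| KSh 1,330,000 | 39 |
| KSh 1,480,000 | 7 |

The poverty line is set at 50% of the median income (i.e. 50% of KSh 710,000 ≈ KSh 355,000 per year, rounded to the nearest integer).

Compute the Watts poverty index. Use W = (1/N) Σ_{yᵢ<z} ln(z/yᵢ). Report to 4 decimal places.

0.1071

Incomes under z: 32×KSh 220,000 (q = 32 of N = 143).
Log gaps: ln(355000/220000) = 0.4785 (×32).
W = 15.311688 / 143 = 0.1071.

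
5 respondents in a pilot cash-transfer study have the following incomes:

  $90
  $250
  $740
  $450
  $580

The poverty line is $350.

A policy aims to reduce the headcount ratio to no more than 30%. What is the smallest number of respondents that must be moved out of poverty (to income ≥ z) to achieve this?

1

Currently q = 2 of N = 5 are below the line (H = 0.400).
A headcount ratio of at most 30% allows at most ⌊0.30 × 5⌋ = 1 poor respondents.
So at least 2 − 1 = 1 must be lifted.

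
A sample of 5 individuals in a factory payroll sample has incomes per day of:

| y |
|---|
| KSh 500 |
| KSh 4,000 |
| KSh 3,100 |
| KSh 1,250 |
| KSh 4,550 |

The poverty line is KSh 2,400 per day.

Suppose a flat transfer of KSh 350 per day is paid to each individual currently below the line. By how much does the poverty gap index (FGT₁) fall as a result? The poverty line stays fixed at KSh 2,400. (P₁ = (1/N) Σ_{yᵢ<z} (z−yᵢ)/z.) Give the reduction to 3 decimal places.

Before: below the line — KSh 500, KSh 1,250; poverty gap index (FGT₁) = 0.25417.
After the KSh 350 transfer: below the line — KSh 850, KSh 1,600; poverty gap index (FGT₁) = 0.19583.
Reduction = 0.25417 − 0.19583 = 0.058.

0.058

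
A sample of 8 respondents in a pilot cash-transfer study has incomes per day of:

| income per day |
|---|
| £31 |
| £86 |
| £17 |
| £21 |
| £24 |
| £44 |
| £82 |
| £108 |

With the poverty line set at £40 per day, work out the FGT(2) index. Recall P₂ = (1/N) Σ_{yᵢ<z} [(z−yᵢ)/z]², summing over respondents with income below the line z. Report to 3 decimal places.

0.096

Poor units: £17, £21, £24, £31 (q = 4 of N = 8).
Relative gaps: (40−17)/40 = 0.5750; (40−21)/40 = 0.4750; (40−24)/40 = 0.4000; (40−31)/40 = 0.2250.
Squared: 0.3306; 0.2256; 0.1600; 0.0506.
Sum = 0.766875; P₂ = 0.766875 / 8 = 0.096.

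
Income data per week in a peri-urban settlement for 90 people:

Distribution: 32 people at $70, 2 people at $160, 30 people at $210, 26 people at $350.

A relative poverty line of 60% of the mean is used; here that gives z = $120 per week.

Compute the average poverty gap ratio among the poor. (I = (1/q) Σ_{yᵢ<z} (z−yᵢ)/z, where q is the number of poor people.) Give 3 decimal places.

Incomes under z: 32×$70 (q = 32 of N = 90).
Shortfall ratios (z−y)/z: 0.4167 (×32); sum = 13.333333.
I averages over the q = 32 poor units only: 13.333333 / 32 = 0.417.

0.417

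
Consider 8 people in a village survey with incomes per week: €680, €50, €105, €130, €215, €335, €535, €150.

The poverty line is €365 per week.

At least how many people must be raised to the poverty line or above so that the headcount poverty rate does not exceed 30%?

4

6 of the 8 people are poor, so H = 6/8 = 0.750.
A headcount ratio of at most 30% allows at most ⌊0.30 × 8⌋ = 2 poor people.
So at least 6 − 2 = 4 must be lifted.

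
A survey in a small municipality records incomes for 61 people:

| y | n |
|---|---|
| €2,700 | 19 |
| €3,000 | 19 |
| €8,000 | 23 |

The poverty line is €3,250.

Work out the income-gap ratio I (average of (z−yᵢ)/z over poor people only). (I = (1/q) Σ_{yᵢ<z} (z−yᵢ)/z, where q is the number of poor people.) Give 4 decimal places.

Incomes under z: 19×€2,700, 19×€3,000 (q = 38 of N = 61).
Shortfall ratios (z−y)/z: 0.1692 (×19), 0.0769 (×19); sum = 4.676923.
The income-gap ratio divides by q (the poor only): 4.676923 / 38 = 0.1231.

0.1231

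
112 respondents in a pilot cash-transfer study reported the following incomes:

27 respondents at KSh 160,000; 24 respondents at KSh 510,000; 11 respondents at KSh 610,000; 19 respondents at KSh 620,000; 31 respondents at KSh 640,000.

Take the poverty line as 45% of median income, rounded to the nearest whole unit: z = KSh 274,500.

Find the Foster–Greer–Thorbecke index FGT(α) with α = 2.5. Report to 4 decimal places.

0.0271

Below the line: 27×KSh 160,000 (q = 27 of N = 112).
Gap ratios (z−y)/z: (274500−160000)/274500 = 0.4171 (×27).
Raised to α = 2.5: 0.11237 (×27).
Sum = 3.034042; FGT(2.5) = 3.034042 / 112 = 0.0271.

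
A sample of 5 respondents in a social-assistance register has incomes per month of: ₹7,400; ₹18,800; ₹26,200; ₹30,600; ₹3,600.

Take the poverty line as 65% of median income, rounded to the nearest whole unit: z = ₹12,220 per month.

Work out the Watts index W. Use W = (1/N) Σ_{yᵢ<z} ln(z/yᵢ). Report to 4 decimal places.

0.3447

Below the line: ₹3,600, ₹7,400 (q = 2 of N = 5).
ln(z/y) terms: ln(12220/3600) = 1.2221; ln(12220/7400) = 0.5016.
W = 1.723734 / 5 = 0.3447.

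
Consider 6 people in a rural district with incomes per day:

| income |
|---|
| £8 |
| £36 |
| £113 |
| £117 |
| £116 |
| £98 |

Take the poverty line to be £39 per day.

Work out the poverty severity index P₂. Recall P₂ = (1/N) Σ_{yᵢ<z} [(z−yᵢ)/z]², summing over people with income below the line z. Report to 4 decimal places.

Below z: £8, £36 (q = 2 of N = 6).
Shortfall ratios: (39−8)/39 = 0.7949; (39−36)/39 = 0.0769.
Squared: 0.6318; 0.0059.
Sum = 0.637738; P₂ = 0.637738 / 6 = 0.1063.

0.1063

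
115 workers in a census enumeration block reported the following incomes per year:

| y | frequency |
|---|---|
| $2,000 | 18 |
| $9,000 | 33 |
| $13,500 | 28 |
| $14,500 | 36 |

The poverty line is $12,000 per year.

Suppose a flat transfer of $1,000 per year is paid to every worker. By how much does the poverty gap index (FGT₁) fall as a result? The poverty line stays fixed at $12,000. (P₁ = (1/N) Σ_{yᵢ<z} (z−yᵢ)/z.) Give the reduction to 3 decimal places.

Before: below the line — 18×$2,000, 33×$9,000; poverty gap index (FGT₁) = 0.20217.
After the $1,000 transfer: below the line — 18×$3,000, 33×$10,000; poverty gap index (FGT₁) = 0.16522.
Reduction = 0.20217 − 0.16522 = 0.037.

0.037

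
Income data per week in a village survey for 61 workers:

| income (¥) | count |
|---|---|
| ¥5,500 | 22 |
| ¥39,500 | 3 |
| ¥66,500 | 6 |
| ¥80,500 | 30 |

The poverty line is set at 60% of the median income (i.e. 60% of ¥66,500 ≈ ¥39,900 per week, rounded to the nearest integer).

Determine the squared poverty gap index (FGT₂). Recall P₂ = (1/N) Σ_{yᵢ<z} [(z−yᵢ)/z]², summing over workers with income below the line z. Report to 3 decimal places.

0.268

Below z: 22×¥5,500, 3×¥39,500 (q = 25 of N = 61).
Shortfall ratios: (39900−5500)/39900 = 0.8622 (×22); (39900−39500)/39900 = 0.0100 (×3).
Squared: 0.7433 (×22); 0.0001 (×3).
Sum = 16.353164; P₂ = 16.353164 / 61 = 0.268.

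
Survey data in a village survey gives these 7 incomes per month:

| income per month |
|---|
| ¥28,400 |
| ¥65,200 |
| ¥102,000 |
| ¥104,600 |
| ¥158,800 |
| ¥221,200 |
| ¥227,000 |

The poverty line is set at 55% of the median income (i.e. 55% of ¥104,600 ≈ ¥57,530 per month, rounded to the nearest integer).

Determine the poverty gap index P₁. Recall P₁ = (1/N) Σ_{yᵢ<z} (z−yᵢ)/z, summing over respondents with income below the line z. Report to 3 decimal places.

0.072

Poor units: ¥28,400 (q = 1 of N = 7).
Normalized shortfalls: (57530−28400)/57530 = 0.5063.
Sum of shortfalls = 0.506345; P₁ averages over all N: 0.506345 / 7 = 0.072.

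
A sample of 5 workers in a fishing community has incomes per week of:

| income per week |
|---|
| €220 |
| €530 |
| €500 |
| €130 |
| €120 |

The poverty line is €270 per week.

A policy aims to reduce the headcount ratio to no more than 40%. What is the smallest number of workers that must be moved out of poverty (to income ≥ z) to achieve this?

1

3 of the 5 workers are poor, so H = 3/5 = 0.600.
A headcount ratio of at most 40% allows at most ⌊0.40 × 5⌋ = 2 poor workers.
So at least 3 − 2 = 1 must be lifted.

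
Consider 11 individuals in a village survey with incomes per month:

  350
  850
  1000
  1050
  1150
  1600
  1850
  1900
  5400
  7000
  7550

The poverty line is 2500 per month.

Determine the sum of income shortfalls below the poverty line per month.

Below z: 350, 850, 1000, 1050, 1150, 1600, 1850, 1900 (q = 8 of N = 11).
Individual gaps: 2500−350 = 2150; 2500−850 = 1650; 2500−1000 = 1500; 2500−1050 = 1450; 2500−1150 = 1350; 2500−1600 = 900; 2500−1850 = 650; 2500−1900 = 600.
Aggregate gap = 10250.

10250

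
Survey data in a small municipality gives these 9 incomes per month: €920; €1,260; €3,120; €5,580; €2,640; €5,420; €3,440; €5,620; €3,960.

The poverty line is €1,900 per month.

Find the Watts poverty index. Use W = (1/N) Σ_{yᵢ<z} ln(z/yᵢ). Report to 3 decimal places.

0.126

Below z: €920, €1,260 (q = 2 of N = 9).
ln(z/y) terms: ln(1900/920) = 0.7252; ln(1900/1260) = 0.4107.
W = 1.135978 / 9 = 0.126.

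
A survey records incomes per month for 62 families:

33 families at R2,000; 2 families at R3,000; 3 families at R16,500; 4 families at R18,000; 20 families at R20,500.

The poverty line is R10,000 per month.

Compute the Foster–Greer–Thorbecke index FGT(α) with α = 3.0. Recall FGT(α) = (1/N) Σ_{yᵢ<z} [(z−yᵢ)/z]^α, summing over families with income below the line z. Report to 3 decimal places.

Incomes under z: 33×R2,000, 2×R3,000 (q = 35 of N = 62).
Shortfall ratios: (10000−2000)/10000 = 0.8000 (×33); (10000−3000)/10000 = 0.7000 (×2).
Raised to α = 3.0: 0.51200 (×33); 0.34300 (×2).
Sum = 17.582000; FGT(3.0) = 17.582000 / 62 = 0.284.

0.284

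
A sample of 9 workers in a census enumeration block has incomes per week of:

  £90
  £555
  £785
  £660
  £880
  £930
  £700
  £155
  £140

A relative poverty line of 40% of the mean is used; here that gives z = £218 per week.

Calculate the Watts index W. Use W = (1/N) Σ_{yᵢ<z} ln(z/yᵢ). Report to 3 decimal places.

Incomes under z: £90, £140, £155 (q = 3 of N = 9).
Log shortfalls: ln(218/90) = 0.8847; ln(218/140) = 0.4429; ln(218/155) = 0.3411.
W = 1.668608 / 9 = 0.185.

0.185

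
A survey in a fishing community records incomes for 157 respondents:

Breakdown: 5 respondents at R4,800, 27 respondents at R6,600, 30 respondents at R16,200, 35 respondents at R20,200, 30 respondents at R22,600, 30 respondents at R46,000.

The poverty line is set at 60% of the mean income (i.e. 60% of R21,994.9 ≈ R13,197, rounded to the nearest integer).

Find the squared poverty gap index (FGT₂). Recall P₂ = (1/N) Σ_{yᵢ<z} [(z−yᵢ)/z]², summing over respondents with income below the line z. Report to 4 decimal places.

Below the line: 5×R4,800, 27×R6,600 (q = 32 of N = 157).
Relative gaps: (13197−4800)/13197 = 0.6363 (×5); (13197−6600)/13197 = 0.4999 (×27).
Squared: 0.4049 (×5); 0.2499 (×27).
Sum = 8.771199; P₂ = 8.771199 / 157 = 0.0559.

0.0559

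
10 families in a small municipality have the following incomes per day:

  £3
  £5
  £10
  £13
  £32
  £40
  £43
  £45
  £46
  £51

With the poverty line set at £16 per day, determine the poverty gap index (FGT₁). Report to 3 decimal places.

Incomes under z: £3, £5, £10, £13 (q = 4 of N = 10).
Shortfall ratios: (16−3)/16 = 0.8125; (16−5)/16 = 0.6875; (16−10)/16 = 0.3750; (16−13)/16 = 0.1875.
Σ = 2.062500. Dividing by the full population N = 10 gives P₁ = 0.206.

0.206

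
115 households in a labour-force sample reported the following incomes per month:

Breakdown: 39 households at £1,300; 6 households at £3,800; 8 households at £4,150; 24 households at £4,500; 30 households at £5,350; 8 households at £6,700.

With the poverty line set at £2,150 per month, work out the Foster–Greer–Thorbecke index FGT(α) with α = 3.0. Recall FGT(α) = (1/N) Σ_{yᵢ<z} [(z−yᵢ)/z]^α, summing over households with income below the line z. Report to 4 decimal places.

Below the line: 39×£1,300 (q = 39 of N = 115).
Gap ratios (z−y)/z: (2150−1300)/2150 = 0.3953 (×39).
Raised to α = 3.0: 0.06179 (×39).
Sum = 2.409939; FGT(3.0) = 2.409939 / 115 = 0.0210.

0.0210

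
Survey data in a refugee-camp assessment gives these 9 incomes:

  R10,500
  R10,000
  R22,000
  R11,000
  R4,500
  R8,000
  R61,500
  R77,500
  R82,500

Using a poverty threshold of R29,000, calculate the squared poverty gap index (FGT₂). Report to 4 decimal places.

0.2798

Below z: R4,500, R8,000, R10,000, R10,500, R11,000, R22,000 (q = 6 of N = 9).
Relative gaps: (29000−4500)/29000 = 0.8448; (29000−8000)/29000 = 0.7241; (29000−10000)/29000 = 0.6552; (29000−10500)/29000 = 0.6379; (29000−11000)/29000 = 0.6207; (29000−22000)/29000 = 0.2414.
Squared: 0.7137; 0.5244; 0.4293; 0.4070; 0.3853; 0.0583.
Sum = 2.517836; P₂ = 2.517836 / 9 = 0.2798.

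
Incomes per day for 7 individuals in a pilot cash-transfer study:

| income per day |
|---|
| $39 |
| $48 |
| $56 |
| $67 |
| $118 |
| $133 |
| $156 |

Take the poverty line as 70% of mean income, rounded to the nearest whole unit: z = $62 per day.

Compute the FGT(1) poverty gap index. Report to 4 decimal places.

Incomes under z: $39, $48, $56 (q = 3 of N = 7).
Gap ratios (z−y)/z: (62−39)/62 = 0.3710; (62−48)/62 = 0.2258; (62−56)/62 = 0.0968.
Σ = 0.693548. Dividing by the full population N = 7 gives P₁ = 0.0991.

0.0991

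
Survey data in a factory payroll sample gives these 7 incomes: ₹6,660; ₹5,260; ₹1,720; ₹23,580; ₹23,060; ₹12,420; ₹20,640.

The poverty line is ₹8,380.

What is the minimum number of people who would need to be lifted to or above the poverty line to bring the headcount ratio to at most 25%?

2

3 of the 7 people are poor, so H = 3/7 = 0.429.
A headcount ratio of at most 25% allows at most ⌊0.25 × 7⌋ = 1 poor people.
So at least 3 − 1 = 2 must be lifted.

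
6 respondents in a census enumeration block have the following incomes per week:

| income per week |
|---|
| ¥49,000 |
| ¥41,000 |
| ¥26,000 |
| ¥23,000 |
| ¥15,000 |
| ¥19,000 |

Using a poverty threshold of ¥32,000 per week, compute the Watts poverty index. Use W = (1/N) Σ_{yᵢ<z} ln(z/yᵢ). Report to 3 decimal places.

Below the line: ¥15,000, ¥19,000, ¥23,000, ¥26,000 (q = 4 of N = 6).
ln(z/y) terms: ln(32000/15000) = 0.7577; ln(32000/19000) = 0.5213; ln(32000/23000) = 0.3302; ln(32000/26000) = 0.2076.
W = 1.816864 / 6 = 0.303.

0.303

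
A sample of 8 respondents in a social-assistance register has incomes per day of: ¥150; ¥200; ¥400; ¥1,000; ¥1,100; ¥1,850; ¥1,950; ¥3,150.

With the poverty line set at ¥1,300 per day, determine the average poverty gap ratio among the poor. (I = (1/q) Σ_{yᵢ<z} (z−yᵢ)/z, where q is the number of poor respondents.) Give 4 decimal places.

Poor units: ¥150, ¥200, ¥400, ¥1,000, ¥1,100 (q = 5 of N = 8).
Shortfall ratios (z−y)/z: 0.8846, 0.8462, 0.6923, 0.2308, 0.1538; sum = 2.807692.
I averages over the q = 5 poor units only: 2.807692 / 5 = 0.5615.

0.5615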